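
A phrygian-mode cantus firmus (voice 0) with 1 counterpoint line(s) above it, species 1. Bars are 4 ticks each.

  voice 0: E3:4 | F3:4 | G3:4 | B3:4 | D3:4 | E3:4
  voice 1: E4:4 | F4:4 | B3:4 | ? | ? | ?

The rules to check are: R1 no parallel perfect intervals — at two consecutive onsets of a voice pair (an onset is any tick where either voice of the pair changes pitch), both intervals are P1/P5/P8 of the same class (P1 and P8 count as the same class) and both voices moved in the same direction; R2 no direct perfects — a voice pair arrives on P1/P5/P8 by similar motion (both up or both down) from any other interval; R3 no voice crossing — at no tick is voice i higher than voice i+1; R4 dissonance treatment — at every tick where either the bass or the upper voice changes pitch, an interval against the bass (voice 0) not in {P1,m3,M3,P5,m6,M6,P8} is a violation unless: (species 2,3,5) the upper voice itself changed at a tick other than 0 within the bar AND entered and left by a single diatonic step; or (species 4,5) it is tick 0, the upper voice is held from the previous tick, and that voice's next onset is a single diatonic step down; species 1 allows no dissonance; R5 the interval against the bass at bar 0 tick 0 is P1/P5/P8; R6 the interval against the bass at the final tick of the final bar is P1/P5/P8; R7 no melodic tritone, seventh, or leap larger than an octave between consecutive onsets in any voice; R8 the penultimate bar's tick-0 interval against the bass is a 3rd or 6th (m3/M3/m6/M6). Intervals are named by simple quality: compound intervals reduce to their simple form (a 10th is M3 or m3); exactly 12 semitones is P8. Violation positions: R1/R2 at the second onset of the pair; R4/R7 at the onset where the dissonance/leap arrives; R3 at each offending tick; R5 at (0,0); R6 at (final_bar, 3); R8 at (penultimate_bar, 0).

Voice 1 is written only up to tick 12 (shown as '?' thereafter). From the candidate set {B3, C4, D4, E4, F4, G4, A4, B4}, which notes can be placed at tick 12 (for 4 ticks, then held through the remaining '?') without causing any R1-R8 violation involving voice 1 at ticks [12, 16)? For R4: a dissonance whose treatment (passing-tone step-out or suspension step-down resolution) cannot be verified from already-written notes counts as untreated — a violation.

{B3, D4, G4}

B3: legal
C4: violates R4
D4: legal
E4: violates R4
F4: violates R4,R7
G4: legal
A4: violates R4,R7
B4: violates R2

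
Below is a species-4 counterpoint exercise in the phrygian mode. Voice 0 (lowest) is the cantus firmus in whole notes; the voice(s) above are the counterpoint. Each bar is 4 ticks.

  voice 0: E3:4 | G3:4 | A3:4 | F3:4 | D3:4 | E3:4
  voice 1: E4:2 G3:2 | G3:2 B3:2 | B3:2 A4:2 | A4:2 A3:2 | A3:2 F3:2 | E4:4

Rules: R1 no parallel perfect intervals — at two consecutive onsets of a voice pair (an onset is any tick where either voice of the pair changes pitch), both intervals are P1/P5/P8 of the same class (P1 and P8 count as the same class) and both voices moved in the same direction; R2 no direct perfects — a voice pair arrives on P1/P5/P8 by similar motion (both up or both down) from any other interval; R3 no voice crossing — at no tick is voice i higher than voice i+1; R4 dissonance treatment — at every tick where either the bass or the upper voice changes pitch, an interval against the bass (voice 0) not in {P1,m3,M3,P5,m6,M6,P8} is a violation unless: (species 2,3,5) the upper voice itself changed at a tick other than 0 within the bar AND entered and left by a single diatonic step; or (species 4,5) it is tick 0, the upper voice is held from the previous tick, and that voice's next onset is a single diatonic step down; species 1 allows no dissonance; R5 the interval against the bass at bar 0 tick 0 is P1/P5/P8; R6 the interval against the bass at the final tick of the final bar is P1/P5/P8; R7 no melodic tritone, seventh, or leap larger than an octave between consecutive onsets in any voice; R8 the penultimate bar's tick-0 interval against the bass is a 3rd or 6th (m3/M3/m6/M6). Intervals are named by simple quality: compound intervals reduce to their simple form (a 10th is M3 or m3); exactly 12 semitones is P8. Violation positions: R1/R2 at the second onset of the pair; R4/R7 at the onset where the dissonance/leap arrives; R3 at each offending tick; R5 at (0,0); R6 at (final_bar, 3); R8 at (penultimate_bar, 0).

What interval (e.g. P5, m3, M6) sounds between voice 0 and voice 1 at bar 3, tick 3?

M3

voice 0=F3 voice 1=A3 -> M3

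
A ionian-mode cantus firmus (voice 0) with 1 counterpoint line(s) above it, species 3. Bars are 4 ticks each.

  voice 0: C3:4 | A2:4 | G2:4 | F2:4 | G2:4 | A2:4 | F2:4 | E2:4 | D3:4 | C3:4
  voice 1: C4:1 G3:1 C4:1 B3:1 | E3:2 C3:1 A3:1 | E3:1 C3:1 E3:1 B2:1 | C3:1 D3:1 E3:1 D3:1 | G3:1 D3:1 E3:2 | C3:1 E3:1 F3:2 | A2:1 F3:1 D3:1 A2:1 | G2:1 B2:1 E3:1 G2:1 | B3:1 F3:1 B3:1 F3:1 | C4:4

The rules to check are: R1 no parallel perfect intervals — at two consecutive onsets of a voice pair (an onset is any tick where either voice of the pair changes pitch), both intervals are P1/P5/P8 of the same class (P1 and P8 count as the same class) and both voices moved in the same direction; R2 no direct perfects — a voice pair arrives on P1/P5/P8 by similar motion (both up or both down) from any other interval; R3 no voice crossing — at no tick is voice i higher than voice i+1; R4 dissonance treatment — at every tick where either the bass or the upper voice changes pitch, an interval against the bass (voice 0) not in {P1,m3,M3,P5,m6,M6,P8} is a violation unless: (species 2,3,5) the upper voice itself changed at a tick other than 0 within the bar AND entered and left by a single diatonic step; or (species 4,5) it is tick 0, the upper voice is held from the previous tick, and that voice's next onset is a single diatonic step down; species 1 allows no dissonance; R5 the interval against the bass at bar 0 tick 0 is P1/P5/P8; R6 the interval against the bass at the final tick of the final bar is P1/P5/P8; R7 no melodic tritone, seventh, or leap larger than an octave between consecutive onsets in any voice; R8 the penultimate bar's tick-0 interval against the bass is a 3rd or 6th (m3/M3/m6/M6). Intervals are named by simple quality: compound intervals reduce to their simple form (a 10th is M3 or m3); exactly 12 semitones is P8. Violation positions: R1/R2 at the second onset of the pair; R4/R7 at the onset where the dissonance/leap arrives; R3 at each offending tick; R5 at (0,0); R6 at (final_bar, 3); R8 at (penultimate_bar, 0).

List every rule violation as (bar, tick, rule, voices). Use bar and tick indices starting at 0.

(0, 3, R4, (0, 1))
(1, 0, R2, (0, 1))
(2, 1, R4, (0, 1))
(4, 0, R2, (0, 1))
(8, 0, R7, (0,))
(8, 0, R7, (1,))
(8, 1, R7, (1,))
(8, 2, R7, (1,))
(8, 3, R7, (1,))

bar 0: v0=C3 v1=C4 downbeat P8
bar 1: v0=A2 v1=E3 downbeat P5
bar 2: v0=G2 v1=E3 downbeat M6
bar 3: v0=F2 v1=C3 downbeat P5
bar 4: v0=G2 v1=G3 downbeat P8
bar 5: v0=A2 v1=C3 downbeat m3
bar 6: v0=F2 v1=A2 downbeat M3
bar 7: v0=E2 v1=G2 downbeat m3
bar 8: v0=D3 v1=B3 downbeat M6
bar 9: v0=C3 v1=C4 downbeat P8
  -> R4 @ bar 0 tick 3 v(0, 1): C3/B3 M7 untreated
  -> R2 @ bar 1 tick 0 v(0, 1): C3/B3 M7 -> A2/E3 P5 similar
  -> R4 @ bar 2 tick 1 v(0, 1): G2/C3 P4 untreated
  -> R2 @ bar 4 tick 0 v(0, 1): F2/D3 M6 -> G2/G3 P8 similar
  -> R7 @ bar 8 tick 0 v(0,): E2->D3 leap 10st
  -> R7 @ bar 8 tick 0 v(1,): G2->B3 leap 16st
  -> R7 @ bar 8 tick 1 v(1,): B3->F3 leap 6st
  -> R7 @ bar 8 tick 2 v(1,): F3->B3 leap 6st
  -> R7 @ bar 8 tick 3 v(1,): B3->F3 leap 6st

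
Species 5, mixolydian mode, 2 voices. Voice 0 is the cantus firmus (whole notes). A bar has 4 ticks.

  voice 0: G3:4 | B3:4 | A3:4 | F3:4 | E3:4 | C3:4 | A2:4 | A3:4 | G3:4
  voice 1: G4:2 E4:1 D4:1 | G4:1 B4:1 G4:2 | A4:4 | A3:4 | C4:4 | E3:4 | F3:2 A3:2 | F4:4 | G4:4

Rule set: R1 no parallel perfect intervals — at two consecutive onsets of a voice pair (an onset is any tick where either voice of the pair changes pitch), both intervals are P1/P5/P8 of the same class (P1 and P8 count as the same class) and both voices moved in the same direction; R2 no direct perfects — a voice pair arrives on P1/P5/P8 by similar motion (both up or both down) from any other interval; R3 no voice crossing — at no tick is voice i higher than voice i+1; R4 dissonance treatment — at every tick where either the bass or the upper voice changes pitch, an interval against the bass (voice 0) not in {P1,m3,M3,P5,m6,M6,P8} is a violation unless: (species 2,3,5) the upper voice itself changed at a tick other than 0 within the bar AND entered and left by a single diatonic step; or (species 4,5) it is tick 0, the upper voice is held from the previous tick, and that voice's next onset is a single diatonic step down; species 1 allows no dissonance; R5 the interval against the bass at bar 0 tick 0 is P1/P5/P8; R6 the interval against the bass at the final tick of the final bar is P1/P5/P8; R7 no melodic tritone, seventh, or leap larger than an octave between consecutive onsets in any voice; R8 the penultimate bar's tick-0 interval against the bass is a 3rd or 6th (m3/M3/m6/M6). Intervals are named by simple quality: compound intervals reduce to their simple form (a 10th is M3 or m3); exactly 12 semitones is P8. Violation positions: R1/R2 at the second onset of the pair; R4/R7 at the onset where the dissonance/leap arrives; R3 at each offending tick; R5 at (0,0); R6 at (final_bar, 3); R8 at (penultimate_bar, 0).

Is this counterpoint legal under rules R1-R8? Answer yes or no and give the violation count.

bar 0: v0=G3 v1=G4 (P8)
bar 1: v0=B3 v1=G4 (m6)
bar 2: v0=A3 v1=A4 (P8)
bar 3: v0=F3 v1=A3 (M3)
bar 4: v0=E3 v1=C4 (m6)
bar 5: v0=C3 v1=E3 (M3)
bar 6: v0=A2 v1=F3 (m6)
bar 7: v0=A3 v1=F4 (m6)
bar 8: v0=G3 v1=G4 (P8)

Yes (0 violations)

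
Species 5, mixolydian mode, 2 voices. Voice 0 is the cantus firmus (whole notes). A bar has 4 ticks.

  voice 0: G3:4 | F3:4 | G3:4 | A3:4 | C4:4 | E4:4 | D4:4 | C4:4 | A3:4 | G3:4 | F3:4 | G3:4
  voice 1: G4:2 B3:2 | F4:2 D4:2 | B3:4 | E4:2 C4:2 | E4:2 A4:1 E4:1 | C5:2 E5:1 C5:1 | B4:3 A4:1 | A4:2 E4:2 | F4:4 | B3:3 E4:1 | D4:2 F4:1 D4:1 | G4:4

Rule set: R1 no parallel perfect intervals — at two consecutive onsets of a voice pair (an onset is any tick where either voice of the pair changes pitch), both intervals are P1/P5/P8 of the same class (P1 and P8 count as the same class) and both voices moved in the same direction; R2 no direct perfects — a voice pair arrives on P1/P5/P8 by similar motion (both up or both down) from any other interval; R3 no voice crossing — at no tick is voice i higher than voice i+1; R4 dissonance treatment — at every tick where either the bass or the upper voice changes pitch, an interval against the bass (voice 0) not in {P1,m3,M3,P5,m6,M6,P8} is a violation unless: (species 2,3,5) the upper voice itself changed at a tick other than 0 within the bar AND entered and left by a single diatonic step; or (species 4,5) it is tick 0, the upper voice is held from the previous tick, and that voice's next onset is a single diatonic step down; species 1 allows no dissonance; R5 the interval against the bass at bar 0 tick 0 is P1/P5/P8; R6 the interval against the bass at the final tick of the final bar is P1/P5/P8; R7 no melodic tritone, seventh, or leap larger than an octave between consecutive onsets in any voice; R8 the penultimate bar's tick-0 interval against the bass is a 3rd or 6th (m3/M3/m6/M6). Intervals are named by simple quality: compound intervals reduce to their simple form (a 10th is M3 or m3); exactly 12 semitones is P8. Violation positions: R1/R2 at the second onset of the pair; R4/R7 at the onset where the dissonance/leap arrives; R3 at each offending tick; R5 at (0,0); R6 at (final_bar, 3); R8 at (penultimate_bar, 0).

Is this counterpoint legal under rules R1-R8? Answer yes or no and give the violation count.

bar 0: v0=G3 v1=G4 (P8)
bar 1: v0=F3 v1=F4 (P8)
bar 2: v0=G3 v1=B3 (M3)
bar 3: v0=A3 v1=E4 (P5)
bar 4: v0=C4 v1=E4 (M3)
bar 5: v0=E4 v1=C5 (m6)
bar 6: v0=D4 v1=B4 (M6)
bar 7: v0=C4 v1=A4 (M6)
bar 8: v0=A3 v1=F4 (m6)
bar 9: v0=G3 v1=B3 (M3)
bar 10: v0=F3 v1=D4 (M6)
bar 11: v0=G3 v1=G4 (P8)
  R7 @ bar1.0: B3->F4 leap 6st
  R2 @ bar3.0: G3/B3 M3 -> A3/E4 P5 similar
  R7 @ bar9.0: F4->B3 leap 6st
  R2 @ bar11.0: F3/D4 M6 -> G3/G4 P8 similar

No (4 violations)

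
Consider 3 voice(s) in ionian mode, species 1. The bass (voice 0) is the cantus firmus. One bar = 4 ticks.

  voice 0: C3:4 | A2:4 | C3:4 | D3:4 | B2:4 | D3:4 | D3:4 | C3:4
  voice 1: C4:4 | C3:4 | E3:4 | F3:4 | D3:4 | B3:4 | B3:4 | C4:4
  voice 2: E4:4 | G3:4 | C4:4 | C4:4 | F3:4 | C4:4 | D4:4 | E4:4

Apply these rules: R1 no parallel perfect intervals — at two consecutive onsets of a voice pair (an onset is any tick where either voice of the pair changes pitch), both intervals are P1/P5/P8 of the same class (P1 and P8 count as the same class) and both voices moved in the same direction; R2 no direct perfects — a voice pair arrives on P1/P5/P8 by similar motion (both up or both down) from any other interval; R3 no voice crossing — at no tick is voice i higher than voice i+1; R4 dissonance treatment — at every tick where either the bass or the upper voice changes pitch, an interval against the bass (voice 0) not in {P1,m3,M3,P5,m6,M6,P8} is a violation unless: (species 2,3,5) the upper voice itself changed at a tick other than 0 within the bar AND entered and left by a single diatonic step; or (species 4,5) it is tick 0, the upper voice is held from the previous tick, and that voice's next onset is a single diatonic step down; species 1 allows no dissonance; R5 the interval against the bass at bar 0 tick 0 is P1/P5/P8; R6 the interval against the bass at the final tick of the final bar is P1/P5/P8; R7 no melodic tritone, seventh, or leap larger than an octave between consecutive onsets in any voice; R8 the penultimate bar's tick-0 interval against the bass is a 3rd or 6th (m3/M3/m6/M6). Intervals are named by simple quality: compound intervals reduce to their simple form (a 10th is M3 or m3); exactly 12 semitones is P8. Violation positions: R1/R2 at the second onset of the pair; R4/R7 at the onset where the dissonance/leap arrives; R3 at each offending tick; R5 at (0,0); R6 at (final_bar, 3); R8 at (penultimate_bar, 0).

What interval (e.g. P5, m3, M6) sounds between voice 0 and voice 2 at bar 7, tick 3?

voice 0=C3 voice 2=E4 -> M3

M3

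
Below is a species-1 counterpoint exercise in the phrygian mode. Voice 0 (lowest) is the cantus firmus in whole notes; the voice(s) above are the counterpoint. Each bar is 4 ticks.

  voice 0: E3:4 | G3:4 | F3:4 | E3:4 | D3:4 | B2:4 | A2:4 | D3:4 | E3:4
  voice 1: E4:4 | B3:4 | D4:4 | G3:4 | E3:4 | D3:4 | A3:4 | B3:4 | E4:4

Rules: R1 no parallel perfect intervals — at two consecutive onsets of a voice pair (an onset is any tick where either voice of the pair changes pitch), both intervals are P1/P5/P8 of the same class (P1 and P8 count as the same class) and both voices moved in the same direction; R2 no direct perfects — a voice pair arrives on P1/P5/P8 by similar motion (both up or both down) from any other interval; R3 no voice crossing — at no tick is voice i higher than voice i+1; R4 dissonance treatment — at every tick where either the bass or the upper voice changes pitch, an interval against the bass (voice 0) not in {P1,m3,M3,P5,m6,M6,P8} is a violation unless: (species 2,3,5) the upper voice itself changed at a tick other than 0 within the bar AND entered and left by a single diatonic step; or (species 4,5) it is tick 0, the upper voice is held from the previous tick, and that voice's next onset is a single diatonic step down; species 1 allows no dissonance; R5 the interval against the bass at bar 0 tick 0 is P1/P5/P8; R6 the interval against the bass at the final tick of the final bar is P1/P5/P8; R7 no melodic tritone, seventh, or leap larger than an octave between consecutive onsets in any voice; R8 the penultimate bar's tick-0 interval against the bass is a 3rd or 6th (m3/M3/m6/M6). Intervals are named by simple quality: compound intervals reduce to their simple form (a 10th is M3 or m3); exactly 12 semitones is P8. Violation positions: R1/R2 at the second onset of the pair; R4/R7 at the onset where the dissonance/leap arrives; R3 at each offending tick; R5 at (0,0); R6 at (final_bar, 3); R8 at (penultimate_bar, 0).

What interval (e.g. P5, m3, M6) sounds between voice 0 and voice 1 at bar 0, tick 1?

voice 0=E3 voice 1=E4 -> P8

P8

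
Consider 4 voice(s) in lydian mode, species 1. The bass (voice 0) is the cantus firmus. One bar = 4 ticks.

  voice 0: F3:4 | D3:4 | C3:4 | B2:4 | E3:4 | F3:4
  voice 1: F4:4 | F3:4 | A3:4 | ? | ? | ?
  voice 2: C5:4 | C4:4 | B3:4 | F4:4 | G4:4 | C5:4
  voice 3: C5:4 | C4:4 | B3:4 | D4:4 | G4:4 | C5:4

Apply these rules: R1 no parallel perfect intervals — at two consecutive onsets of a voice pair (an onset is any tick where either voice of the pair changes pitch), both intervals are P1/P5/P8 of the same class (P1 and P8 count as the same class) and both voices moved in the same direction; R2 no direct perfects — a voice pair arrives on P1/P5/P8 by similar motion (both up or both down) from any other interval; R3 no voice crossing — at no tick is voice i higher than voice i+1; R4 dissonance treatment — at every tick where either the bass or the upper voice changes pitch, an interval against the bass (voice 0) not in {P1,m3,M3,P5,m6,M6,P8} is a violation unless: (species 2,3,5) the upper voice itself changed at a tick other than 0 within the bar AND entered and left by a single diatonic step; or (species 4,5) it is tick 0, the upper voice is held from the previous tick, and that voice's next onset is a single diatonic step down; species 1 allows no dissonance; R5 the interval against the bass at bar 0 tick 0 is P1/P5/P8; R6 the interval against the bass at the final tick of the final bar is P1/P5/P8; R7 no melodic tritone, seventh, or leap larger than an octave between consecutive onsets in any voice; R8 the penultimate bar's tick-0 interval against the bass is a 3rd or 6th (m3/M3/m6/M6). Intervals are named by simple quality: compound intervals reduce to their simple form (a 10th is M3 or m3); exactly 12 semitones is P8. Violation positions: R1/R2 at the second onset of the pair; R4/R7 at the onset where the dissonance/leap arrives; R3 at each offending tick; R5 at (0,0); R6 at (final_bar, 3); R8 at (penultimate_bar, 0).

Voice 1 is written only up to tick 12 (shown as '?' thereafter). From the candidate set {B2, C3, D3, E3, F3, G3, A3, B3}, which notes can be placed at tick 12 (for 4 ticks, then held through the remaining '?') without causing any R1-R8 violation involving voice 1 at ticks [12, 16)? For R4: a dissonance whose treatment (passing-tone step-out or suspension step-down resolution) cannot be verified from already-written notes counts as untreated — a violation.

{B3, D3, G3}

B2: violates R2,R7
C3: violates R4
D3: legal
E3: violates R4
F3: violates R4
G3: legal
A3: violates R4
B3: legal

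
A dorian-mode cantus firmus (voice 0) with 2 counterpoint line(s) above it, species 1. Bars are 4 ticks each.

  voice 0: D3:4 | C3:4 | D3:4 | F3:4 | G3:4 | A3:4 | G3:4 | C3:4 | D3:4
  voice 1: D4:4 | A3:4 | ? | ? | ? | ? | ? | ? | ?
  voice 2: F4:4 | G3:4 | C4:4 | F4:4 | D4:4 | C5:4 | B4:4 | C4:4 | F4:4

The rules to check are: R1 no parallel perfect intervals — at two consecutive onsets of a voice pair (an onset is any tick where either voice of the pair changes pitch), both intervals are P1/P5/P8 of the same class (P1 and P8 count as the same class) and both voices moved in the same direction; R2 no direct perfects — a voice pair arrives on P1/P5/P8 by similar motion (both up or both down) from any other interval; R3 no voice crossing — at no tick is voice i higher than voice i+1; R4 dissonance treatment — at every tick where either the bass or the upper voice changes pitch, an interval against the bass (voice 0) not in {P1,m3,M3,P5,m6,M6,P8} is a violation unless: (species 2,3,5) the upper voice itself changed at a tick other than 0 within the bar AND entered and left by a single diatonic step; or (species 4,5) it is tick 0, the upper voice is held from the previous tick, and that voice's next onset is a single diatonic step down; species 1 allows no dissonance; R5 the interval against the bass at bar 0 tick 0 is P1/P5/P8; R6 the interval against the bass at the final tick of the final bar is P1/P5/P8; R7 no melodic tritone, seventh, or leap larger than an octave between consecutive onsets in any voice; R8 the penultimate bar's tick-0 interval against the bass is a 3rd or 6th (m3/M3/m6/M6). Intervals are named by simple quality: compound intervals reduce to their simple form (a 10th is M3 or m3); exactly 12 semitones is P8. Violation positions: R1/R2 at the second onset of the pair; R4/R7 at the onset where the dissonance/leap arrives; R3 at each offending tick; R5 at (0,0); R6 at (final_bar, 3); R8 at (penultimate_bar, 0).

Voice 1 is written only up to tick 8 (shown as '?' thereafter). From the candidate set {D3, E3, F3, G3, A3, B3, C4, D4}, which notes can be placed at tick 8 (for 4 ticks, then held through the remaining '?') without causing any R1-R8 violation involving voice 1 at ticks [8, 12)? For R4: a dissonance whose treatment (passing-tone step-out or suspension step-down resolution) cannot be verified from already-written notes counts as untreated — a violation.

D3: legal
E3: violates R4
F3: legal
G3: violates R4
A3: legal
B3: legal
C4: violates R2,R4
D4: violates R2,R3

{A3, B3, D3, F3}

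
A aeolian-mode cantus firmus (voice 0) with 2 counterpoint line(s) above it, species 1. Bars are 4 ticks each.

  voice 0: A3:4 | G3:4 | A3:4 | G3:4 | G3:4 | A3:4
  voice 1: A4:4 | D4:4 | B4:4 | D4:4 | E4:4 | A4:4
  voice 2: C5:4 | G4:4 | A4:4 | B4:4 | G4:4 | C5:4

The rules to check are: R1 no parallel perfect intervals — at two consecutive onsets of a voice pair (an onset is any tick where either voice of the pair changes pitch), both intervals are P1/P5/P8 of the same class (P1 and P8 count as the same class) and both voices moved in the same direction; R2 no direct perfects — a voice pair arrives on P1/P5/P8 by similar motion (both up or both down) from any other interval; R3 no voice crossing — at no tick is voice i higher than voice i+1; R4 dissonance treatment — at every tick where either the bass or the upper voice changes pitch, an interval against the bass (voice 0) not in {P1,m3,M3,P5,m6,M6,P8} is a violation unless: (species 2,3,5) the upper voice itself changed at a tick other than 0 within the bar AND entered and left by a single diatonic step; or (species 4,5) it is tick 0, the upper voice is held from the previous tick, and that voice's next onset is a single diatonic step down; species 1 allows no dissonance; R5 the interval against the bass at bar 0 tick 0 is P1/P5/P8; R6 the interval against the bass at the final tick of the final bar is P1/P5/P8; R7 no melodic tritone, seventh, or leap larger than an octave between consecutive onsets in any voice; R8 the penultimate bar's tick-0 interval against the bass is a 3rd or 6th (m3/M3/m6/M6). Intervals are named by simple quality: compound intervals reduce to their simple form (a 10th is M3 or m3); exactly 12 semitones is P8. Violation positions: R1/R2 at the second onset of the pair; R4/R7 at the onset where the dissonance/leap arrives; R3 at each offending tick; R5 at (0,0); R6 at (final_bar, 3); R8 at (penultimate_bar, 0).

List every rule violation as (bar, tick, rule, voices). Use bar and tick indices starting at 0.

(0, 0, R5, (0, 2))
(1, 0, R2, (0, 1))
(1, 0, R2, (0, 2))
(2, 0, R1, (0, 2))
(2, 0, R3, (1, 2))
(2, 0, R4, (0, 1))
(2, 1, R3, (1, 2))
(2, 2, R3, (1, 2))
(2, 3, R3, (1, 2))
(3, 0, R2, (0, 1))
(4, 0, R8, (0, 2))
(5, 0, R2, (0, 1))
(5, 3, R6, (0, 2))

bar 0: v0=A3 v1=A4 v2=C5 downbeat m3
bar 1: v0=G3 v1=D4 v2=G4 downbeat P8
bar 2: v0=A3 v1=B4 v2=A4 downbeat P8
bar 3: v0=G3 v1=D4 v2=B4 downbeat M3
bar 4: v0=G3 v1=E4 v2=G4 downbeat P8
bar 5: v0=A3 v1=A4 v2=C5 downbeat m3
  -> R5 @ bar 0 tick 0 v(0, 2): opens on m3
  -> R2 @ bar 1 tick 0 v(0, 1): A3/A4 P8 -> G3/D4 P5 similar
  -> R2 @ bar 1 tick 0 v(0, 2): A3/C5 m3 -> G3/G4 P8 similar
  -> R1 @ bar 2 tick 0 v(0, 2): G3/G4 P8 -> A3/A4 P8 similar
  -> R3 @ bar 2 tick 0 v(1, 2): B4 above A4
  -> R4 @ bar 2 tick 0 v(0, 1): A3/B4 M2 untreated
  -> R3 @ bar 2 tick 1 v(1, 2): B4 above A4
  -> R3 @ bar 2 tick 2 v(1, 2): B4 above A4
  -> R3 @ bar 2 tick 3 v(1, 2): B4 above A4
  -> R2 @ bar 3 tick 0 v(0, 1): A3/B4 M2 -> G3/D4 P5 similar
  -> R8 @ bar 4 tick 0 v(0, 2): penult P8 not 3rd/6th
  -> R2 @ bar 5 tick 0 v(0, 1): G3/E4 M6 -> A3/A4 P8 similar
  -> R6 @ bar 5 tick 3 v(0, 2): closes on m3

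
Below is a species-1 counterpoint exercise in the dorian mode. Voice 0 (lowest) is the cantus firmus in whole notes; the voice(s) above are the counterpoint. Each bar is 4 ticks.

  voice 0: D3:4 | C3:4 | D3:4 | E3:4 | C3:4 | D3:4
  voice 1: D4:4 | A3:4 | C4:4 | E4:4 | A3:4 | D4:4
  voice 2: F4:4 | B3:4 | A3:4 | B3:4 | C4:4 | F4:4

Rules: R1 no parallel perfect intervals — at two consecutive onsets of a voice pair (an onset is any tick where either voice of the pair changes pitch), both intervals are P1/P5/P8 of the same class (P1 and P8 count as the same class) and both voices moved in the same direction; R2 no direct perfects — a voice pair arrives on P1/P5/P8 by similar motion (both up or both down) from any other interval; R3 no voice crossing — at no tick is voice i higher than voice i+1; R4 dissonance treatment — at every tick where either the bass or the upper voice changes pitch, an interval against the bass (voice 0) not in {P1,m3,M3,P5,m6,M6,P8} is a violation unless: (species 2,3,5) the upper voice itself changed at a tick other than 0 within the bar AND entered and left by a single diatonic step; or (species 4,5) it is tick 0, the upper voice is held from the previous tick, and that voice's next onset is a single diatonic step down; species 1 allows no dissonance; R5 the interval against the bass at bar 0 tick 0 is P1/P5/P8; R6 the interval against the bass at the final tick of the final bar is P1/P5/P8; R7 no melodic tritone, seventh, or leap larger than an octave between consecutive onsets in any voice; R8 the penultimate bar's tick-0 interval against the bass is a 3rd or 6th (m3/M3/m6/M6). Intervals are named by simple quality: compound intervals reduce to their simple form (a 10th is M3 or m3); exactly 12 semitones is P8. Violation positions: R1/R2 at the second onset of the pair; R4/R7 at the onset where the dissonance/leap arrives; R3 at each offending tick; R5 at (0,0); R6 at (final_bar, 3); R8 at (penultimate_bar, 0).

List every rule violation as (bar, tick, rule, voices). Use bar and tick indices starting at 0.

bar 0: v0=D3 v1=D4 v2=F4 downbeat m3
bar 1: v0=C3 v1=A3 v2=B3 downbeat M7
bar 2: v0=D3 v1=C4 v2=A3 downbeat P5
bar 3: v0=E3 v1=E4 v2=B3 downbeat P5
bar 4: v0=C3 v1=A3 v2=C4 downbeat P8
bar 5: v0=D3 v1=D4 v2=F4 downbeat m3
  -> R5 @ bar 0 tick 0 v(0, 2): opens on m3
  -> R4 @ bar 1 tick 0 v(0, 2): C3/B3 M7 untreated
  -> R7 @ bar 1 tick 0 v(2,): F4->B3 leap 6st
  -> R3 @ bar 2 tick 0 v(1, 2): C4 above A3
  -> R4 @ bar 2 tick 0 v(0, 1): D3/C4 m7 untreated
  -> R3 @ bar 2 tick 1 v(1, 2): C4 above A3
  -> R3 @ bar 2 tick 2 v(1, 2): C4 above A3
  -> R3 @ bar 2 tick 3 v(1, 2): C4 above A3
  -> R1 @ bar 3 tick 0 v(0, 2): D3/A3 P5 -> E3/B3 P5 similar
  -> R2 @ bar 3 tick 0 v(0, 1): D3/C4 m7 -> E3/E4 P8 similar
  -> R3 @ bar 3 tick 0 v(1, 2): E4 above B3
  -> R3 @ bar 3 tick 1 v(1, 2): E4 above B3
  -> R3 @ bar 3 tick 2 v(1, 2): E4 above B3
  -> R3 @ bar 3 tick 3 v(1, 2): E4 above B3
  -> R8 @ bar 4 tick 0 v(0, 2): penult P8 not 3rd/6th
  -> R2 @ bar 5 tick 0 v(0, 1): C3/A3 M6 -> D3/D4 P8 similar
  -> R6 @ bar 5 tick 3 v(0, 2): closes on m3

(0, 0, R5, (0, 2))
(1, 0, R4, (0, 2))
(1, 0, R7, (2,))
(2, 0, R3, (1, 2))
(2, 0, R4, (0, 1))
(2, 1, R3, (1, 2))
(2, 2, R3, (1, 2))
(2, 3, R3, (1, 2))
(3, 0, R1, (0, 2))
(3, 0, R2, (0, 1))
(3, 0, R3, (1, 2))
(3, 1, R3, (1, 2))
(3, 2, R3, (1, 2))
(3, 3, R3, (1, 2))
(4, 0, R8, (0, 2))
(5, 0, R2, (0, 1))
(5, 3, R6, (0, 2))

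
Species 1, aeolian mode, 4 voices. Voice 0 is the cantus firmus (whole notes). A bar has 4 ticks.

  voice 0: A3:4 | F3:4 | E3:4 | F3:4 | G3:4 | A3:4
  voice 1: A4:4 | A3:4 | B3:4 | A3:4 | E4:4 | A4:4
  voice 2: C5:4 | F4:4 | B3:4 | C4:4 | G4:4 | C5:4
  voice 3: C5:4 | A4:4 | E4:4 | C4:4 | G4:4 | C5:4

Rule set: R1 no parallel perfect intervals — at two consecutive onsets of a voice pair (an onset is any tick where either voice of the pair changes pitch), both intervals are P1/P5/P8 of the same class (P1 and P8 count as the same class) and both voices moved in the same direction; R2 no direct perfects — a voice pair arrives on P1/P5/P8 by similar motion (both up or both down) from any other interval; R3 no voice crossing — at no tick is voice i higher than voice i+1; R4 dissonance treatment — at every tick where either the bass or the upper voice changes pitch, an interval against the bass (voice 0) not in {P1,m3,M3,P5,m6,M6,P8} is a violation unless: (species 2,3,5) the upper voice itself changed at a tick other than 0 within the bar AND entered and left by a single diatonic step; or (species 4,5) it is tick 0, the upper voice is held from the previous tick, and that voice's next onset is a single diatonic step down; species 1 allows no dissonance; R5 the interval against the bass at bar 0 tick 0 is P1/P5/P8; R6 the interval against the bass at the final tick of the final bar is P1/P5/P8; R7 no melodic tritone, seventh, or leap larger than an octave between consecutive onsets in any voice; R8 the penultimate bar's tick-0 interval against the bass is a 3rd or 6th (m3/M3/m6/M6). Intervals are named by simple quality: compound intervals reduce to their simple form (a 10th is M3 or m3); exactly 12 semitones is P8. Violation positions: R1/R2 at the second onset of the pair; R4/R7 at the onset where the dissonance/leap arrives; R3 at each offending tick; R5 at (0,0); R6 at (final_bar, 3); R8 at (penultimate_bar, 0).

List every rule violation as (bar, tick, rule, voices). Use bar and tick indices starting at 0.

(0, 0, R5, (0, 2))
(0, 0, R5, (0, 3))
(1, 0, R2, (0, 2))
(1, 0, R2, (1, 3))
(2, 0, R2, (0, 2))
(2, 0, R2, (0, 3))
(2, 0, R7, (2,))
(3, 0, R1, (0, 2))
(4, 0, R1, (2, 3))
(4, 0, R2, (0, 2))
(4, 0, R2, (0, 3))
(4, 0, R8, (0, 2))
(4, 0, R8, (0, 3))
(5, 0, R1, (2, 3))
(5, 0, R2, (0, 1))
(5, 3, R6, (0, 2))
(5, 3, R6, (0, 3))

bar 0: v0=A3 v1=A4 v2=C5 v3=C5 downbeat m3
bar 1: v0=F3 v1=A3 v2=F4 v3=A4 downbeat M3
bar 2: v0=E3 v1=B3 v2=B3 v3=E4 downbeat P8
bar 3: v0=F3 v1=A3 v2=C4 v3=C4 downbeat P5
bar 4: v0=G3 v1=E4 v2=G4 v3=G4 downbeat P8
bar 5: v0=A3 v1=A4 v2=C5 v3=C5 downbeat m3
  -> R5 @ bar 0 tick 0 v(0, 2): opens on m3
  -> R5 @ bar 0 tick 0 v(0, 3): opens on m3
  -> R2 @ bar 1 tick 0 v(0, 2): A3/C5 m3 -> F3/F4 P8 similar
  -> R2 @ bar 1 tick 0 v(1, 3): A4/C5 m3 -> A3/A4 P8 similar
  -> R2 @ bar 2 tick 0 v(0, 2): F3/F4 P8 -> E3/B3 P5 similar
  -> R2 @ bar 2 tick 0 v(0, 3): F3/A4 M3 -> E3/E4 P8 similar
  -> R7 @ bar 2 tick 0 v(2,): F4->B3 leap 6st
  -> R1 @ bar 3 tick 0 v(0, 2): E3/B3 P5 -> F3/C4 P5 similar
  -> R1 @ bar 4 tick 0 v(2, 3): C4/C4 P1 -> G4/G4 P1 similar
  -> R2 @ bar 4 tick 0 v(0, 2): F3/C4 P5 -> G3/G4 P8 similar
  -> R2 @ bar 4 tick 0 v(0, 3): F3/C4 P5 -> G3/G4 P8 similar
  -> R8 @ bar 4 tick 0 v(0, 2): penult P8 not 3rd/6th
  -> R8 @ bar 4 tick 0 v(0, 3): penult P8 not 3rd/6th
  -> R1 @ bar 5 tick 0 v(2, 3): G4/G4 P1 -> C5/C5 P1 similar
  -> R2 @ bar 5 tick 0 v(0, 1): G3/E4 M6 -> A3/A4 P8 similar
  -> R6 @ bar 5 tick 3 v(0, 2): closes on m3
  -> R6 @ bar 5 tick 3 v(0, 3): closes on m3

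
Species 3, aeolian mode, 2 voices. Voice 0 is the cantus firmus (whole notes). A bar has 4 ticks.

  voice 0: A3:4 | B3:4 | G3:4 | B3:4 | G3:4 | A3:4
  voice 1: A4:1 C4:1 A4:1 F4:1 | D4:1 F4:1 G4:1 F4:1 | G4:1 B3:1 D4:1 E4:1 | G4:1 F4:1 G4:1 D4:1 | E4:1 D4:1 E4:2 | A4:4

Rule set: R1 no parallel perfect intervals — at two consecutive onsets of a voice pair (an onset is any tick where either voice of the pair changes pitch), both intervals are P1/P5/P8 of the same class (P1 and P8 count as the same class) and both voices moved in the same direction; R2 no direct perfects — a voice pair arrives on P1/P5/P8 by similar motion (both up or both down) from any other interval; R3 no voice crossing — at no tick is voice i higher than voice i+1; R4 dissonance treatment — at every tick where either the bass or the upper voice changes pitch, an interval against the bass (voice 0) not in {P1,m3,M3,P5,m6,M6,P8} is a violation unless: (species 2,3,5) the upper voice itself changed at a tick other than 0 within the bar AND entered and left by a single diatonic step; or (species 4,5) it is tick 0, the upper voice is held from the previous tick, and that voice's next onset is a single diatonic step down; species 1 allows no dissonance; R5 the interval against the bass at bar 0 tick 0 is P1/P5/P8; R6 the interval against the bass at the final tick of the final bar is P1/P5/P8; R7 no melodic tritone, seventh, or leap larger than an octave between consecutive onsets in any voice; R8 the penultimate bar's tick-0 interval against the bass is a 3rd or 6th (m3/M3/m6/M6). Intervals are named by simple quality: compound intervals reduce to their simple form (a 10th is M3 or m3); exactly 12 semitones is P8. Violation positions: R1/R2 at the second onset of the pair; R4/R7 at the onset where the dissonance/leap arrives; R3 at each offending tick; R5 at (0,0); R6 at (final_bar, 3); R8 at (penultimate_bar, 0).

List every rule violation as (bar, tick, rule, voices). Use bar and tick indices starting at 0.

(1, 1, R4, (0, 1))
(5, 0, R2, (0, 1))

bar 0: v0=A3 v1=A4 downbeat P8
bar 1: v0=B3 v1=D4 downbeat m3
bar 2: v0=G3 v1=G4 downbeat P8
bar 3: v0=B3 v1=G4 downbeat m6
bar 4: v0=G3 v1=E4 downbeat M6
bar 5: v0=A3 v1=A4 downbeat P8
  -> R4 @ bar 1 tick 1 v(0, 1): B3/F4 TT untreated
  -> R2 @ bar 5 tick 0 v(0, 1): G3/E4 M6 -> A3/A4 P8 similar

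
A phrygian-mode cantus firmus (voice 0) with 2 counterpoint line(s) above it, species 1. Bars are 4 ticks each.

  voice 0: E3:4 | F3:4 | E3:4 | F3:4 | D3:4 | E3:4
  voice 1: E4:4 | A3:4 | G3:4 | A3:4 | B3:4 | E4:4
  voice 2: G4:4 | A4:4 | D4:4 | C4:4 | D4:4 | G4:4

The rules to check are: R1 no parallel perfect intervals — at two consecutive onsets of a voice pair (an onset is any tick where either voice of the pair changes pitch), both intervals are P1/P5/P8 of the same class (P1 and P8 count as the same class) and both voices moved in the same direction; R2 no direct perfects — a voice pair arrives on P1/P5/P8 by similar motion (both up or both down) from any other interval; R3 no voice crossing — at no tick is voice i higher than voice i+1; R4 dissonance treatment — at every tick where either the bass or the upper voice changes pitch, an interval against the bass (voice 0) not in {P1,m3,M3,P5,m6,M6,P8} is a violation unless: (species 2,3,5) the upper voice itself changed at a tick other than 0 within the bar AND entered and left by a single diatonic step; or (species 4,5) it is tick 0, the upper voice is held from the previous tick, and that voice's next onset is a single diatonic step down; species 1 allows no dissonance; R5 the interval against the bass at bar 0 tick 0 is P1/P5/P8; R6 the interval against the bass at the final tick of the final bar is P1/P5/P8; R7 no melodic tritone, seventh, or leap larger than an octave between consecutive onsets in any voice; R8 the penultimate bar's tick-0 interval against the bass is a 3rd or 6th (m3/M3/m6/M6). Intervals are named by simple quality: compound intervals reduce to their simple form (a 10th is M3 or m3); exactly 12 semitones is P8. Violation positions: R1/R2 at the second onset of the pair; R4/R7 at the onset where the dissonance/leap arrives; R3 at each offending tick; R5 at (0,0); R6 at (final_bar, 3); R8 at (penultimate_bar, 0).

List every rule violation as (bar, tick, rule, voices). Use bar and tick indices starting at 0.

(0, 0, R5, (0, 2))
(2, 0, R2, (1, 2))
(2, 0, R4, (0, 2))
(4, 0, R8, (0, 2))
(5, 0, R2, (0, 1))
(5, 3, R6, (0, 2))

bar 0: v0=E3 v1=E4 v2=G4 downbeat m3
bar 1: v0=F3 v1=A3 v2=A4 downbeat M3
bar 2: v0=E3 v1=G3 v2=D4 downbeat m7
bar 3: v0=F3 v1=A3 v2=C4 downbeat P5
bar 4: v0=D3 v1=B3 v2=D4 downbeat P8
bar 5: v0=E3 v1=E4 v2=G4 downbeat m3
  -> R5 @ bar 0 tick 0 v(0, 2): opens on m3
  -> R2 @ bar 2 tick 0 v(1, 2): A3/A4 P8 -> G3/D4 P5 similar
  -> R4 @ bar 2 tick 0 v(0, 2): E3/D4 m7 untreated
  -> R8 @ bar 4 tick 0 v(0, 2): penult P8 not 3rd/6th
  -> R2 @ bar 5 tick 0 v(0, 1): D3/B3 M6 -> E3/E4 P8 similar
  -> R6 @ bar 5 tick 3 v(0, 2): closes on m3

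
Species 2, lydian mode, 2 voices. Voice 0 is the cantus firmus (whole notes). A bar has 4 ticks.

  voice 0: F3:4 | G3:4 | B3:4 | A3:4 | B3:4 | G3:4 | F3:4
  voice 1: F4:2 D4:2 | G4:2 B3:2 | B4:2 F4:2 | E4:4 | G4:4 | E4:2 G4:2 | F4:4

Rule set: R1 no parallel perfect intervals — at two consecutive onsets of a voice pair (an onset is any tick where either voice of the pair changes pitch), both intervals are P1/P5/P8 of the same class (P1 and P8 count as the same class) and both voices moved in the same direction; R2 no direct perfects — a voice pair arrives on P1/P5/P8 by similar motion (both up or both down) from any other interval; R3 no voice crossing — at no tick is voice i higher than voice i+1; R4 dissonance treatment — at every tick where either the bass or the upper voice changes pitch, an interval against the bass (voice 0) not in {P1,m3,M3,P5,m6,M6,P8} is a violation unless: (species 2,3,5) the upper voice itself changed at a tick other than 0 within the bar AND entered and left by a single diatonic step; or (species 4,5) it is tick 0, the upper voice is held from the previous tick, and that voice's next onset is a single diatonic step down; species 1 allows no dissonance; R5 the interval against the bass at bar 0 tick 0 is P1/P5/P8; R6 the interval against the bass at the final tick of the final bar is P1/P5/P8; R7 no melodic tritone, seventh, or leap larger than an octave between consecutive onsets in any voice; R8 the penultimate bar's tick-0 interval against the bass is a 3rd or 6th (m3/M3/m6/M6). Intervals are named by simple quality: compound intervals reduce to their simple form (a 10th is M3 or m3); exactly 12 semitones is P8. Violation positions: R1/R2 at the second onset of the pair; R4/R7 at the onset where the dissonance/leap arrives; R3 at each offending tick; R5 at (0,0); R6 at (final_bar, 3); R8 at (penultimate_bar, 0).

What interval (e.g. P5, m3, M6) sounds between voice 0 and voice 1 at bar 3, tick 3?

P5

voice 0=A3 voice 1=E4 -> P5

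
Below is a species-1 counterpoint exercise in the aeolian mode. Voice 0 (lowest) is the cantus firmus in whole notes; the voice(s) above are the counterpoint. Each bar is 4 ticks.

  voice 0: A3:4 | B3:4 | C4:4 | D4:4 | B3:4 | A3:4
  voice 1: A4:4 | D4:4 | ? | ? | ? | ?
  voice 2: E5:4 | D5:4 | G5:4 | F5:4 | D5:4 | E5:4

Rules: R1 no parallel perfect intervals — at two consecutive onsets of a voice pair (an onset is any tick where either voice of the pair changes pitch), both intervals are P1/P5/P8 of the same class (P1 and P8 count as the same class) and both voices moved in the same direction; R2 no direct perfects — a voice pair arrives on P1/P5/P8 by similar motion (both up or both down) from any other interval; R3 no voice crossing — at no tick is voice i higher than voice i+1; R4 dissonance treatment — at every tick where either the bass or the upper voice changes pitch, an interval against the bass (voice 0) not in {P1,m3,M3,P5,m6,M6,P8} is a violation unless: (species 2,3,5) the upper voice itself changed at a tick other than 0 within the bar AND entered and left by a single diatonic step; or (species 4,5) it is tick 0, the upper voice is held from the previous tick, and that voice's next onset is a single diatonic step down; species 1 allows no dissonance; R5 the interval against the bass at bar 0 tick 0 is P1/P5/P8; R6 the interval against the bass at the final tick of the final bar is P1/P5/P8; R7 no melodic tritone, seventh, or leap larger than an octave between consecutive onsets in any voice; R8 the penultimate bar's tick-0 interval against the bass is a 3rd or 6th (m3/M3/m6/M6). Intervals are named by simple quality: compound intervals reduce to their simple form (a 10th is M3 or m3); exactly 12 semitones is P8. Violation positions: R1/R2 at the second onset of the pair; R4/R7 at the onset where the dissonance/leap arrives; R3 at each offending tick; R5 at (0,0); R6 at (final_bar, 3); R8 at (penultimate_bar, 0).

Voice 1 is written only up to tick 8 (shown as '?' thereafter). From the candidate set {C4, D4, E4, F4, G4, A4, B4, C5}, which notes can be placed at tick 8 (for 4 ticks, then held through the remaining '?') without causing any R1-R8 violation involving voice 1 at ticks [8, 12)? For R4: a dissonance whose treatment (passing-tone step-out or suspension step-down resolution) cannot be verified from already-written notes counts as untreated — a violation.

C4: legal
D4: violates R4
E4: legal
F4: violates R4
G4: violates R1,R2
A4: legal
B4: violates R4
C5: violates R2,R7

{A4, C4, E4}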